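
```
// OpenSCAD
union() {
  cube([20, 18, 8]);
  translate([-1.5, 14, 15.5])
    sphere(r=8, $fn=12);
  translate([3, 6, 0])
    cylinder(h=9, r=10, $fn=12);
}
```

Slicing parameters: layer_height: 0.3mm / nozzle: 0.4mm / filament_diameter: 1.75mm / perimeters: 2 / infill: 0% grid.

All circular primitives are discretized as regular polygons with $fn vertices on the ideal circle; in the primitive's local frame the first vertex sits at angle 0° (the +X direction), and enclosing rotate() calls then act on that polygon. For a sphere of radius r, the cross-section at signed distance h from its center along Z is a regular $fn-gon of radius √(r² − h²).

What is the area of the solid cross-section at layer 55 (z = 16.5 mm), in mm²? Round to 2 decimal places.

At z = 16.5 mm: the cube is not intersected at this z (z outside [0, 8]); the sphere at (-1.5, 14): section is a regular 12-gon, circumradius = √(r²−h²) = √(8²−1²) = 7.937 (area = (12/2)·7.937²·sin(360°/12) = 189.00 mm²); the cylinder at (3, 6) does not reach this height (z outside [0, 9]); Merging all regions: only the r=8 sphere at (-1.5, 14) is present, so the union is just that shape — area = 189.00 mm². Overall, the cross-section is a single solid region. Net area = 189.00 mm².

189.00 mm²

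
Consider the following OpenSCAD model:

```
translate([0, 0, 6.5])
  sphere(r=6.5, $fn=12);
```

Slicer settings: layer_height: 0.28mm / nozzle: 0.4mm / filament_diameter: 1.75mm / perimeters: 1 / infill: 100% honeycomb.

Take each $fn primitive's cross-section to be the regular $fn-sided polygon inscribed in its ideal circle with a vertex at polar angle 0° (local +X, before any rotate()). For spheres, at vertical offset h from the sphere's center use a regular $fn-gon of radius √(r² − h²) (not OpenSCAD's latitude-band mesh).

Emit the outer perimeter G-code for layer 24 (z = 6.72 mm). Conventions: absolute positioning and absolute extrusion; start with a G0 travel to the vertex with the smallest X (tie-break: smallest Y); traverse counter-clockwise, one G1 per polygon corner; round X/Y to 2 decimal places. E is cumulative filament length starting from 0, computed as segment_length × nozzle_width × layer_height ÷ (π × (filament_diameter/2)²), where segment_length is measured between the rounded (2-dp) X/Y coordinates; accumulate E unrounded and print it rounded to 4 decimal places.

G0 X-6.50 Y0.00 Z6.72
G1 X-5.63 Y-3.25 E0.1567
G1 X-3.25 Y-5.63 E0.3134
G1 X0.00 Y-6.50 E0.4701
G1 X3.25 Y-5.63 E0.6267
G1 X5.63 Y-3.25 E0.7834
G1 X6.50 Y0.00 E0.9401
G1 X5.63 Y3.25 E1.0968
G1 X3.25 Y5.63 E1.2535
G1 X0.00 Y6.50 E1.4102
G1 X-3.25 Y5.63 E1.5668
G1 X-5.63 Y3.25 E1.7235
G1 X-6.50 Y0.00 E1.8802

At z = 6.72 mm: the sphere: section is a regular 12-gon, circumradius = √(r²−h²) = √(6.5²−0.22²) = 6.496. The outline is a single polygon with 12 vertices. Extrusion per mm of travel: 0.4 × 0.28 / (π × 0.875²) = 0.046564. Accumulating E over each segment gives final E = 1.8802.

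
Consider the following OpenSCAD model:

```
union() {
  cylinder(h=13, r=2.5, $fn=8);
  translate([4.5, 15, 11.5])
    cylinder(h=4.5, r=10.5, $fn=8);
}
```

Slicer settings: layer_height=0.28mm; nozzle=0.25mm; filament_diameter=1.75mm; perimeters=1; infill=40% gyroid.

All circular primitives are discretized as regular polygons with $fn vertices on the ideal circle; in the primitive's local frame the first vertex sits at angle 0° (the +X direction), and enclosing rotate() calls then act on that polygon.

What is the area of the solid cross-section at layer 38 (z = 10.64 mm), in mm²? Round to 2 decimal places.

17.68 mm²

At z = 10.64 mm: the cylinder: section is a regular 8-gon, circumradius r=2.5 (area = (8/2)·2.500²·sin(360°/8) = 17.68 mm²); the cylinder at (4.5, 15) is not intersected at this z (z outside [11.5, 16]); Merging all regions: only the r=2.5 cylinder is present, so the union is just that shape — area = 17.68 mm². Overall, the cross-section is a single solid region. Net area = 17.68 mm².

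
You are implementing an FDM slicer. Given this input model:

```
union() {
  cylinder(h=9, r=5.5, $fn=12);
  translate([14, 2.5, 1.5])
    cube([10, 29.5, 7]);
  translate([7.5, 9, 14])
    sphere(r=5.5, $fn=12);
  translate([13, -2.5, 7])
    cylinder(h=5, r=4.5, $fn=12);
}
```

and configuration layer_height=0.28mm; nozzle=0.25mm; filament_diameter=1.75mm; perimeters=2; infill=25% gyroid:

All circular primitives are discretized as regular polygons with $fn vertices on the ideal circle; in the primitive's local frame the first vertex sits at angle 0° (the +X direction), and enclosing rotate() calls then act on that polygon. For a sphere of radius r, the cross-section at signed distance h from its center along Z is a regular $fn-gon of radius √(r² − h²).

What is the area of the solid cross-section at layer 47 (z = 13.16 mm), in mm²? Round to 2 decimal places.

88.63 mm²

At z = 13.16 mm: the cylinder does not reach this height (z outside [0, 9]); the cube at (14, 2.5) is not intersected at this z (z outside [1.5, 8.5]); the r=5.5 sphere at (7.5, 9) contributes a regular 12-gon of circumradius √(5.5²−0.84²) = 5.435 (area = (12/2)·5.435²·sin(360°/12) = 88.63 mm²); the cylinder at (13, -2.5) is absent (z outside [7, 12]); Combining (union): only the r=5.5 sphere at (7.5, 9) is present, so the union is just that shape — area = 88.63 mm². Overall, the cross-section is a single solid region. Net area = 88.63 mm².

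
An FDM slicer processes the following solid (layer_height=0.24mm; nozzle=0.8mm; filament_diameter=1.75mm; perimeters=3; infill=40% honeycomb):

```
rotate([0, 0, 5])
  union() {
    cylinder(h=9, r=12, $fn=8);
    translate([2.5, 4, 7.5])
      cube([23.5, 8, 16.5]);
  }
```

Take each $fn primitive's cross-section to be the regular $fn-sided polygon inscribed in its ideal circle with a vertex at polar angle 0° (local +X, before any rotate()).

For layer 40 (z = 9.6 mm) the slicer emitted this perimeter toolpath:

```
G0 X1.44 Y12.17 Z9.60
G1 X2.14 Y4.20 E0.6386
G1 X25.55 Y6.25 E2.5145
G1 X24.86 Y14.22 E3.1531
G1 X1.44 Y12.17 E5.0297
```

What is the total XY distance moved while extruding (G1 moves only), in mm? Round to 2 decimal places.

Sum the Euclidean lengths of each G1 segment: total = 63.01 mm.

63.01 mm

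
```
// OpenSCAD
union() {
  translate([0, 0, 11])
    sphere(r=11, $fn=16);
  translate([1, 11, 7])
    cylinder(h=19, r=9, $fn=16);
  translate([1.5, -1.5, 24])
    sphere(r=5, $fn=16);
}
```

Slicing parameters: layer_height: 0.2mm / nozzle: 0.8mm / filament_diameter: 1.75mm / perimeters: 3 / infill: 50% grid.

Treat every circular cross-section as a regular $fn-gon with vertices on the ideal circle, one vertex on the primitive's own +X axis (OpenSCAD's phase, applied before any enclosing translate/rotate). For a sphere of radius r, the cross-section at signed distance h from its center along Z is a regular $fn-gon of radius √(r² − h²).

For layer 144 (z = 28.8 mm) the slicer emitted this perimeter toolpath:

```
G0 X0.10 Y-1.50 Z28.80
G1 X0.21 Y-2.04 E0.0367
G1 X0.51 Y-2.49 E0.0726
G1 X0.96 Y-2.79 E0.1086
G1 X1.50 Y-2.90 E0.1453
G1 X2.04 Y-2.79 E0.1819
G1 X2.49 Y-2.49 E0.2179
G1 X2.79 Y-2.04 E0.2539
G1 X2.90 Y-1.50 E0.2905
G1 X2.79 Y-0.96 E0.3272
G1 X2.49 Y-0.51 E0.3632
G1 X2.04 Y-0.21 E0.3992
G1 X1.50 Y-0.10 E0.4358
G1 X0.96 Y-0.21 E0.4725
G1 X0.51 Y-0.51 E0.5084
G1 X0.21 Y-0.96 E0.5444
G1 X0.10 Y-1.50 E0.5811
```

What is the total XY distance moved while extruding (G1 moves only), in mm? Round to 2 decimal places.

8.74 mm

Sum the Euclidean lengths of each G1 segment: total = 8.74 mm.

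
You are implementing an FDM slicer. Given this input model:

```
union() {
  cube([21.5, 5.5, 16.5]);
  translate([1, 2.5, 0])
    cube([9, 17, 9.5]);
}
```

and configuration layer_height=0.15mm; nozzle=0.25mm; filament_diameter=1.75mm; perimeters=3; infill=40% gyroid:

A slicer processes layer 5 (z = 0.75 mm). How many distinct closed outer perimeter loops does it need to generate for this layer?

At z = 0.75 mm: the cube (footprint 21.5×5.5) is included at this height; the 9×17 cube at (1, 2.5) contributes its full rectangle; Taking the union: the regions partially overlap (shared area 27.00 mm²), so overlapping operands fuse into one piece — 1 connected region. The result has 1 disconnected region.

1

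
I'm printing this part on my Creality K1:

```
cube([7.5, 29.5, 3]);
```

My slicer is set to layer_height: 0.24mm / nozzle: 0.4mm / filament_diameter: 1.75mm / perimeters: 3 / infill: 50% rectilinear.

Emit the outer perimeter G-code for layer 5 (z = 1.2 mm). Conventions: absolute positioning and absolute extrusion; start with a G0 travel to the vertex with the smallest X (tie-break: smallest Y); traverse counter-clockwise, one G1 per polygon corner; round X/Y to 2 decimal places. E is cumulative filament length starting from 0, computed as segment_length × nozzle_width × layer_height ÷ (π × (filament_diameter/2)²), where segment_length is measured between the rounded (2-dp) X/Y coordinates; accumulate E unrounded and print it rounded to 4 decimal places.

G0 X0.00 Y0.00 Z1.20
G1 X7.50 Y0.00 E0.2993
G1 X7.50 Y29.50 E1.4767
G1 X0.00 Y29.50 E1.7761
G1 X0.00 Y0.00 E2.9535

At z = 1.2 mm: the 7.5×29.5 cube contributes its full rectangle. The outline is a single polygon with 4 vertices. Extrusion per mm of travel: 0.4 × 0.24 / (π × 0.875²) = 0.039912. Accumulating E over each segment gives final E = 2.9535.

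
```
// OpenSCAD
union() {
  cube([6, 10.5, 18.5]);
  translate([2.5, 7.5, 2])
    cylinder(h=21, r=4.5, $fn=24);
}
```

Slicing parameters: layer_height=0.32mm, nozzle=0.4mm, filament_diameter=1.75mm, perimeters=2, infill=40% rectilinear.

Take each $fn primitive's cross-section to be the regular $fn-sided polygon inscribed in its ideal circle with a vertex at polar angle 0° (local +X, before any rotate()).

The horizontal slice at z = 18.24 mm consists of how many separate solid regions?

1

At z = 18.24 mm: the 6×10.5 cube contributes its full rectangle; the r=4.5 cylinder at (2.5, 7.5) contributes a regular 24-gon of circumradius 4.5; Merging all regions: the regions partially overlap (shared area 42.43 mm²), so overlapping operands fuse into one piece — 1 connected region. The result has 1 disconnected region.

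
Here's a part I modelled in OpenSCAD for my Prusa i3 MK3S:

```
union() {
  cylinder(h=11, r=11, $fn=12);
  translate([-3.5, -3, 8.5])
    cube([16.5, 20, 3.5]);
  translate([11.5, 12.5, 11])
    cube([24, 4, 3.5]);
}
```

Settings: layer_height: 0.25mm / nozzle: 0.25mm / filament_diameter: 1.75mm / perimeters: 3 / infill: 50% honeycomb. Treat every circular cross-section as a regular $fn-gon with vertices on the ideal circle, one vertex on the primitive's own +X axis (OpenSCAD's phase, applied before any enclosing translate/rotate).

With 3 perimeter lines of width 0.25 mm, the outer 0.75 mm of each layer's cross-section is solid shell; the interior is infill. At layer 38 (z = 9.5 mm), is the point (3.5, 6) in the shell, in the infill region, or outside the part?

At z = 9.5 mm: the r=11 cylinder contributes a regular 12-gon of circumradius 11; the 16.5×20 cube at (-3.5, -3) contributes its full rectangle; the cube at (11.5, 12.5) is absent (z outside [11, 14.5]); Merging all regions: the regions partially overlap (shared area 169.90 mm²), so overlapping operands fuse into one piece — 1 connected region. Overall, the cross-section is a single solid region. The nearest boundary edge runs (-5.50, 9.53)→(-3.50, 10.06); distance from the point to it = 8.09 mm. The point is inside the cross-section and 8.09 mm from the nearest boundary — more than the 0.75 mm shell width (3 × 0.25), so it's in the infill interior.

infill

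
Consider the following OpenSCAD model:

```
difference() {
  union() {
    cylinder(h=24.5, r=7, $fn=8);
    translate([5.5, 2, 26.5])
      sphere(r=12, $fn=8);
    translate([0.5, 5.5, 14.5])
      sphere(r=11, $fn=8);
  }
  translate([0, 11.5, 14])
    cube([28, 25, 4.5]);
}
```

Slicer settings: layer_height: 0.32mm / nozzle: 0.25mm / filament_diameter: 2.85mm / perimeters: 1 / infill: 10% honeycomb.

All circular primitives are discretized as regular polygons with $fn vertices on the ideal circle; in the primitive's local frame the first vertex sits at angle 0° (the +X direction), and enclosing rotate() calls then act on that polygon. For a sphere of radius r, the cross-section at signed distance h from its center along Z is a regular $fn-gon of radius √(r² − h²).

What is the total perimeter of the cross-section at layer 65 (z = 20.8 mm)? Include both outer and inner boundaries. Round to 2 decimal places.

74.16 mm

At z = 20.8 mm: the r=7 cylinder contributes a regular 8-gon of circumradius 7 (perimeter = 2·8·7.000·sin(180°/8) = 42.86 mm); the r=12 sphere at (5.5, 2) contributes a regular 8-gon of circumradius √(12²−5.7²) = 10.560 (perimeter = 2·8·10.560·sin(180°/8) = 64.66 mm); the sphere at (0.5, 5.5): section is a regular 8-gon, circumradius = √(r²−h²) = √(11²−6.3²) = 9.017 (perimeter = 2·8·9.017·sin(180°/8) = 55.21 mm); Merging all regions: the regions partially overlap (shared area 281.91 mm²), so the edge portions inside another operand are dropped and the merged outline is re-measured after clipping — boundary = 74.16 mm; the cube at (0, 11.5) is absent (z outside [14, 18.5]); Subtracting the remaining from the first: none of the subtracted shapes is present at this height, so that combined region is unchanged — boundary = 74.16 mm. Overall, the cross-section is a single solid region. Total boundary length (outer) = 74.16 mm.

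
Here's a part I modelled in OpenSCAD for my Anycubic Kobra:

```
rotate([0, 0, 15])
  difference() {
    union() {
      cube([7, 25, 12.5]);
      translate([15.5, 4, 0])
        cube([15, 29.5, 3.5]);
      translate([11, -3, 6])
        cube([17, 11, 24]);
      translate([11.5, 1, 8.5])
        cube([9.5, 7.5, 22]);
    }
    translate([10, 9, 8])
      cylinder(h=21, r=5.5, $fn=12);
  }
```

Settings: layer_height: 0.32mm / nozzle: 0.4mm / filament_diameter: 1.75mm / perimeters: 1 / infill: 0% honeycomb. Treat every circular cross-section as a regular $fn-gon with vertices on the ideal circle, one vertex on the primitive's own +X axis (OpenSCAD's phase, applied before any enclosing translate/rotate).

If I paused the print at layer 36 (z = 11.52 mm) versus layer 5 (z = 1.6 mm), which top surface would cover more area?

Layer 36 (z = 11.52): the cube is present — its section is the full 7×25 rectangle (area 175.00 mm²); the cube at (15.5, 4) does not reach this height (z outside [0, 3.5]); the cube at (11, -3) (footprint 17×11) is included at this height (area 187.00 mm²); the cube at (11.5, 1) is present — its section is the full 9.5×7.5 rectangle (area 71.25 mm²); Merging all regions: the regions partially overlap — summed areas 433.25 mm² minus the doubly-counted overlap 66.50 mm² gives 366.75 mm² — area = 366.75 mm²; the cylinder at (10, 9): section is a regular 12-gon, circumradius r=5.5 (area = (12/2)·5.500²·sin(360°/12) = 90.75 mm²); Taking the first minus the rest: starting from the result so far (366.75 mm²), the r=5.5 cylinder at (10, 9) partially overlaps it — only the 29.69 mm² overlap (of its 90.75 mm²) is removed, clipping the outline — area = 337.06 mm²; (rotated 15° about Z; rotation is an isometry so areas/perimeters/island counts are preserved). So its area = 337.06 mm². Layer 5 (z = 1.6): the 7×25 cube contributes its full rectangle (area 175.00 mm²); the cube at (15.5, 4) (footprint 15×29.5) is included at this height (area 442.50 mm²); the cube at (11, -3) does not reach this height (z outside [6, 30]); the cube at (11.5, 1) does not reach this height (z outside [8.5, 30.5]); Combining (union): the 2 present regions are separate (no shared area or edge), so areas and boundary lengths simply add and each stays a separate island — area = 617.50 mm²; the cylinder at (10, 9) is absent (z outside [8, 29]); Subtracting the remaining from the first: none of the subtracted shapes is present at this height, so the result so far is unchanged — area = 617.50 mm²; (whole slice rotated 15° about Z — lengths, areas and connectivity unchanged). So its area = 617.50 mm². Layer 5 is larger (617.50 vs 337.06 mm²).

layer 5 (z = 1.6 mm)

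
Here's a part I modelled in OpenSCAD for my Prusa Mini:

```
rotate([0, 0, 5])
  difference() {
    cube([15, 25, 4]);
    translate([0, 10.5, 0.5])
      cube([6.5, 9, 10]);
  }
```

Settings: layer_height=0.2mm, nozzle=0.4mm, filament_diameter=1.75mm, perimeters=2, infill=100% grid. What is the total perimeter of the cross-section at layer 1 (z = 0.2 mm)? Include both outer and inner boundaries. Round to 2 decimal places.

80.00 mm

At z = 0.2 mm: the cube (footprint 15×25) is included at this height (perimeter 80.00 mm); the cube at (0, 10.5) is not intersected at this z (z outside [0.5, 10.5]); Taking the first minus the rest: none of the subtracted shapes is present at this height, so the 15×25 cube is unchanged — boundary = 80.00 mm; (whole slice rotated 5° about Z — lengths, areas and connectivity unchanged). Overall, the cross-section is a single solid region. Total boundary length (outer) = 80.00 mm.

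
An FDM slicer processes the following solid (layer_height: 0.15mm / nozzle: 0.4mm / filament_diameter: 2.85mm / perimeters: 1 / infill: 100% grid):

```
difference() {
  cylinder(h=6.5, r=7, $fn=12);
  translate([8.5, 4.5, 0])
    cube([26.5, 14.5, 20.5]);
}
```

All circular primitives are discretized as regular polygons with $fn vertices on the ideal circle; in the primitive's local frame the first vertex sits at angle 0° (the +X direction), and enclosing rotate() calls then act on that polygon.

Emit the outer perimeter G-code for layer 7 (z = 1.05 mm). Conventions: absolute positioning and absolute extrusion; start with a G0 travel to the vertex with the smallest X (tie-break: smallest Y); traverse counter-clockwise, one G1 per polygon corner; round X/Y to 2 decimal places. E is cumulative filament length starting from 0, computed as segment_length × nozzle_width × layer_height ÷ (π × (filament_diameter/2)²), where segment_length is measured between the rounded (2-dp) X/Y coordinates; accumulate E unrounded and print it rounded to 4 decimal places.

G0 X-7.00 Y0.00 Z1.05
G1 X-6.06 Y-3.50 E0.0341
G1 X-3.50 Y-6.06 E0.0681
G1 X0.00 Y-7.00 E0.1022
G1 X3.50 Y-6.06 E0.1363
G1 X6.06 Y-3.50 E0.1704
G1 X7.00 Y0.00 E0.2044
G1 X6.06 Y3.50 E0.2385
G1 X3.50 Y6.06 E0.2726
G1 X0.00 Y7.00 E0.3067
G1 X-3.50 Y6.06 E0.3407
G1 X-6.06 Y3.50 E0.3748
G1 X-7.00 Y0.00 E0.4089

At z = 1.05 mm: the r=7 cylinder gives a regular 12-gon of circumradius 7 (constant along its height); the 26.5×14.5 cube at (8.5, 4.5) contributes its full rectangle; Subtracting the remaining from the first: starting from the r=7 cylinder, the 26.5×14.5 cube at (8.5, 4.5) misses the remaining region (no effect) — 1 connected region. The outline is a single polygon with 12 vertices. Extrusion per mm of travel: 0.4 × 0.15 / (π × 1.425²) = 0.009405. Accumulating E over each segment gives final E = 0.4089.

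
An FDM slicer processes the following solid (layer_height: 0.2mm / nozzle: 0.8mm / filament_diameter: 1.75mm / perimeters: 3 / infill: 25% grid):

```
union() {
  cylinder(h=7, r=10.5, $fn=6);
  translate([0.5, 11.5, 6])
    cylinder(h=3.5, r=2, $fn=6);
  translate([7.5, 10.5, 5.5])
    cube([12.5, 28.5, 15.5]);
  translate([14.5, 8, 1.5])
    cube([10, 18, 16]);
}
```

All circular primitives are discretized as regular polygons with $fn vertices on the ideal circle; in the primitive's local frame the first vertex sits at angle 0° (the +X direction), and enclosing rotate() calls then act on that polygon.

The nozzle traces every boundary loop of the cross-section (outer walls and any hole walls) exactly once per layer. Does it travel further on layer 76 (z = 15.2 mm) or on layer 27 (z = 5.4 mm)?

Layer 76 (z = 15.2): the cylinder is absent (z outside [0, 7]); the cylinder at (0.5, 11.5) does not reach this height (z outside [6, 9.5]); the cube at (7.5, 10.5) is present — its section is the full 12.5×28.5 rectangle (perimeter 82.00 mm); the cube at (14.5, 8) (footprint 10×18) is included at this height (perimeter 56.00 mm); Taking the union: the regions partially overlap (shared area 85.25 mm²), so the edge portions inside another operand are dropped and the merged outline is re-measured after clipping — boundary = 96.00 mm. So its perimeter = 96.00 mm. Layer 27 (z = 5.4): the r=10.5 cylinder gives a regular 6-gon of circumradius 10.5 (constant along its height) (perimeter = 2·6·10.500·sin(180°/6) = 63.00 mm); the cylinder at (0.5, 11.5) is absent (z outside [6, 9.5]); the cube at (7.5, 10.5) is absent (z outside [5.5, 21]); the cube at (14.5, 8) is present — its section is the full 10×18 rectangle (perimeter 56.00 mm); Combining (union): the 2 present regions are separate (no shared area or edge), so areas and boundary lengths simply add and each stays a separate island — boundary = 119.00 mm. So its perimeter = 119.00 mm. Layer 27 is larger (119.00 vs 96.00 mm).

layer 27 (z = 5.4 mm)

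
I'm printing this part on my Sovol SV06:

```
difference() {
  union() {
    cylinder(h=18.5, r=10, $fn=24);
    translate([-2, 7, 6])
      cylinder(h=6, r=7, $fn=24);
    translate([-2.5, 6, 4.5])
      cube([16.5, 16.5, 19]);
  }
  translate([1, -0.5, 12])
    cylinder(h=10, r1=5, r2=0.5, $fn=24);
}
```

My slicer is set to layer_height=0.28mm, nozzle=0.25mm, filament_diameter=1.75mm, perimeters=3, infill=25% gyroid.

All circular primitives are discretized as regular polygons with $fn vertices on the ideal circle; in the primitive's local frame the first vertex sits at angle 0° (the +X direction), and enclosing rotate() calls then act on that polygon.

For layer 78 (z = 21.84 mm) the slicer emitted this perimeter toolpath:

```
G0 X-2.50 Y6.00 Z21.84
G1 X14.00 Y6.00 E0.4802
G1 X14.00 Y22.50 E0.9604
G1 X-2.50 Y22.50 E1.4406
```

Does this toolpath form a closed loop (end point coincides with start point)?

Start point (G0): (-2.50, 6.00). End point (last G1): the path does not return to the start — open.

no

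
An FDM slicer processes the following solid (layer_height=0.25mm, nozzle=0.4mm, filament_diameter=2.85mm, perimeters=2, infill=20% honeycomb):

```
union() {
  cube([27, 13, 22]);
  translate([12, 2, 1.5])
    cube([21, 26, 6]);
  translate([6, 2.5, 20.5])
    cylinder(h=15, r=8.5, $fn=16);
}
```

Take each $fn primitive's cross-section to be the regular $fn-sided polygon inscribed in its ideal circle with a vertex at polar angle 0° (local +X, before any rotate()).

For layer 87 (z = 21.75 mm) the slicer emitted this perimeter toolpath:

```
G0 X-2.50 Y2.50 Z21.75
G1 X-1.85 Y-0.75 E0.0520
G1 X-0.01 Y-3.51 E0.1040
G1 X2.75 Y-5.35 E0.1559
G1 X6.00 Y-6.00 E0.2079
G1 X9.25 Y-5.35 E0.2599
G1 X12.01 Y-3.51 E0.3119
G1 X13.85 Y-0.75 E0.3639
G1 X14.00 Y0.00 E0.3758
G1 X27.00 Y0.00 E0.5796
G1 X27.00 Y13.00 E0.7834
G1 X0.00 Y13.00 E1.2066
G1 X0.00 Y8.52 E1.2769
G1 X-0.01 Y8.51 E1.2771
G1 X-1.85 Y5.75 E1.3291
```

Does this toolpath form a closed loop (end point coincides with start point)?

Start point (G0): (-2.50, 2.50). End point (last G1): the path does not return to the start — open.

no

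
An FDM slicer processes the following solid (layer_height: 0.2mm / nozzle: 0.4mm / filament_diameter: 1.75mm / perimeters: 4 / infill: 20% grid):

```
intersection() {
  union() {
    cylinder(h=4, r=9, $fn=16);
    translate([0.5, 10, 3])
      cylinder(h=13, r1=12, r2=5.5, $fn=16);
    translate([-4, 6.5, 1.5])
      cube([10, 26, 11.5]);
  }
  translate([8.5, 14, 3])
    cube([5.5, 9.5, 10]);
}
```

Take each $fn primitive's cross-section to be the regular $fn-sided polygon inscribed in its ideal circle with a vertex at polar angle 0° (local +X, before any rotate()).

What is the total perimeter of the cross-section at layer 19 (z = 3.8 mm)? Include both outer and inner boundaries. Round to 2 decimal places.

At z = 3.8 mm: the cylinder: section is a regular 16-gon, circumradius r=9 (perimeter = 2·16·9.000·sin(180°/16) = 56.19 mm); the cone at (0.5, 10): at t=0.062 of its height the radius interpolates to r₁+(r₂−r₁)t = 11.600, giving a regular 16-gon of that circumradius (perimeter = 2·16·11.600·sin(180°/16) = 72.42 mm); the cube at (-4, 6.5) is present — its section is the full 10×26 rectangle (perimeter 72.00 mm); Merging all regions: the regions partially overlap (shared area 273.19 mm²), so the edge portions inside another operand are dropped and the merged outline is re-measured after clipping — boundary = 109.82 mm; the cube at (8.5, 14) is present — its section is the full 5.5×9.5 rectangle (perimeter 30.00 mm); After intersecting: the 5.5×9.5 cube at (8.5, 14) partially overlaps that combined region; clipping to the common part keeps 6.72 mm² — boundary = 12.36 mm. Overall, the cross-section is a single solid region. Total boundary length (outer) = 12.36 mm.

12.36 mm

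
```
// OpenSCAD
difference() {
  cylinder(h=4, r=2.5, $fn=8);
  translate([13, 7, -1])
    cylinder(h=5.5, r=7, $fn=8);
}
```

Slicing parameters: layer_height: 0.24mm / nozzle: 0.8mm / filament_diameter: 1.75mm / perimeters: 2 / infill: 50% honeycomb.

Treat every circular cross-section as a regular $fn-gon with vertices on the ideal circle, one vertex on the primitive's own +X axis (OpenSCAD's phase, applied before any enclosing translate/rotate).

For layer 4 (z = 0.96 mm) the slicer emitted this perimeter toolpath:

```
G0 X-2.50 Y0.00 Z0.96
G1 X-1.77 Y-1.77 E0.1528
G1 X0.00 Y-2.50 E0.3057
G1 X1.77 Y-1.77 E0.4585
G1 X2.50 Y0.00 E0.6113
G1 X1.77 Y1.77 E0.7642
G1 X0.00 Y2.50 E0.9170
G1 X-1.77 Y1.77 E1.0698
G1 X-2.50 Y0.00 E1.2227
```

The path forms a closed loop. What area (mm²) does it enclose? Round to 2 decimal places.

Apply the shoelace formula to the sequence of (X, Y) vertices; enclosed area = 17.70 mm².

17.70 mm²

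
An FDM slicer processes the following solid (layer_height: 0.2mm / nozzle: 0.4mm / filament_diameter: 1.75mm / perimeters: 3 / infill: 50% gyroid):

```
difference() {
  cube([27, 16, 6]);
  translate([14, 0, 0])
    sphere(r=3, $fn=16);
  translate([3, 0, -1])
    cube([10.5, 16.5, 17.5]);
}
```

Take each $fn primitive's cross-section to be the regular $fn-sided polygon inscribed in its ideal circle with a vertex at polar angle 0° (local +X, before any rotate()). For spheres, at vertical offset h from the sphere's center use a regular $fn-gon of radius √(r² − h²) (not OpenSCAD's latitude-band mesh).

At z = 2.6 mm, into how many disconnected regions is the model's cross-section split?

2

At z = 2.6 mm: the cube is present — its section is the full 27×16 rectangle; the r=3 sphere at (14, 0) contributes a regular 16-gon of circumradius √(3²−2.6²) = 1.497; the 10.5×16.5 cube at (3, 0) contributes its full rectangle; Subtracting the remaining from the first: starting from the 27×16 cube, the r=3 sphere at (14, 0) partially overlaps it — only the 3.43 mm² overlap (of its 6.86 mm²) is removed, clipping the outline; the 10.5×16.5 cube at (3, 0) partially overlaps it — only the 167.01 mm² overlap (of its 173.25 mm²) is removed, clipping the outline — 2 connected regions. The result has 2 disconnected regions.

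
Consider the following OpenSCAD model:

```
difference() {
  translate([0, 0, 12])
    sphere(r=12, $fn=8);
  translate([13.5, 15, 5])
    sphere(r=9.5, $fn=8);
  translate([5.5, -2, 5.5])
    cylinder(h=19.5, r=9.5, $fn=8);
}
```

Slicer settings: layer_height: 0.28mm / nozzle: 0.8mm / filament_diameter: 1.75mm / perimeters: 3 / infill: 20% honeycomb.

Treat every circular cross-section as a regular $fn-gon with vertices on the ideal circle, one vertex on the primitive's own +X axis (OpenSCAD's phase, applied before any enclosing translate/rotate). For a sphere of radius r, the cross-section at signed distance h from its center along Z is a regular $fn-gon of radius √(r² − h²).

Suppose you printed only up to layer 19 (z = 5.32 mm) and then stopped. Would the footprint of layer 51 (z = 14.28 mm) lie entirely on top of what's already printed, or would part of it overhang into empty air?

Compare the two slices. At z = 5.32: the r=12 sphere contributes a regular 8-gon of circumradius √(12²−6.68²) = 9.969 (area = (8/2)·9.969²·sin(360°/8) = 281.08 mm²); the r=9.5 sphere at (13.5, 15) slices to a regular 8-gon of circumradius 9.495 (√(r²−h²) with h=0.32 from center) (area = (8/2)·9.495²·sin(360°/8) = 254.98 mm²); the cylinder at (5.5, -2) does not reach this height (z outside [5.5, 25]); Subtracting the remaining from the first: starting from the r=12 sphere (281.08 mm²), the r=9.5 sphere at (13.5, 15) misses the remaining region (no effect) — area = 281.08 mm². At z = 14.28: the sphere: section is a regular 8-gon, circumradius = √(r²−h²) = √(12²−2.28²) = 11.781 (area = (8/2)·11.781²·sin(360°/8) = 392.59 mm²); the r=9.5 sphere at (13.5, 15) contributes a regular 8-gon of circumradius √(9.5²−9.28²) = 2.033 (area = (8/2)·2.033²·sin(360°/8) = 11.69 mm²); the cylinder at (5.5, -2): section is a regular 8-gon, circumradius r=9.5 (area = (8/2)·9.500²·sin(360°/8) = 255.27 mm²); After the difference (first − rest): starting from the r=12 sphere (392.59 mm²), the r=9.5 sphere at (13.5, 15) misses the remaining region (no effect); the r=9.5 cylinder at (5.5, -2) partially overlaps it — only the 197.78 mm² overlap (of its 255.27 mm²) is removed, clipping the outline — area = 194.81 mm². Checking containment: at z = 14.28 the cross-section extends beyond the z = 5.32 cross-section by about 75.71 mm².

part overhangs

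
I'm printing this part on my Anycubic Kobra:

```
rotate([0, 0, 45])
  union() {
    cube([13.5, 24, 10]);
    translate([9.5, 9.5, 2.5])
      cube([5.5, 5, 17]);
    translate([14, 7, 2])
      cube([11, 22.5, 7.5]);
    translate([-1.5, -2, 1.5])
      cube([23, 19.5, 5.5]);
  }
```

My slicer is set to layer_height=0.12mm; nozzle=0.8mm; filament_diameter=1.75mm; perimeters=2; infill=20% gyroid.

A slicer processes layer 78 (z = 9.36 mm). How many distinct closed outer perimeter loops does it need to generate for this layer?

At z = 9.36 mm: the 13.5×24 cube contributes its full rectangle; the cube at (9.5, 9.5) (footprint 5.5×5) is included at this height; the cube at (14, 7) (footprint 11×22.5) is included at this height; the cube at (-1.5, -2) is not intersected at this z (z outside [1.5, 7]); Combining (union): the regions partially overlap (shared area 25.00 mm²), so overlapping operands fuse into one piece — 1 connected region; (rotated 45° about Z; rotation is an isometry so areas/perimeters/island counts are preserved). The result has 1 disconnected region.

1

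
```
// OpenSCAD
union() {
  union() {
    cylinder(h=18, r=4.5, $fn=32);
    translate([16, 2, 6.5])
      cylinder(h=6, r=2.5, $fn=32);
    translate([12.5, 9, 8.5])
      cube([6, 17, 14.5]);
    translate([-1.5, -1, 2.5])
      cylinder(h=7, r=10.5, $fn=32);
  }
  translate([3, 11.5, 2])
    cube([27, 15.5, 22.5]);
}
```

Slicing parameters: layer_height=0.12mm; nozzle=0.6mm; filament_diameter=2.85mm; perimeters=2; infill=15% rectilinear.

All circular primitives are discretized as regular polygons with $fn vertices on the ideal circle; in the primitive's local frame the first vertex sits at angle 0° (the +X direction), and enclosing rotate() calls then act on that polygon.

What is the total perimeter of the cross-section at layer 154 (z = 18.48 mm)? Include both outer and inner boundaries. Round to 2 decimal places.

At z = 18.48 mm: the cylinder is absent (z outside [0, 18]); the cylinder at (16, 2) does not reach this height (z outside [6.5, 12.5]); the 6×17 cube at (12.5, 9) contributes its full rectangle (perimeter 46.00 mm); the cylinder at (-1.5, -1) does not reach this height (z outside [2.5, 9.5]); Merging all regions: only the 6×17 cube at (12.5, 9) is present, so the union is just that shape — boundary = 46.00 mm; the 27×15.5 cube at (3, 11.5) contributes its full rectangle (perimeter 85.00 mm); Taking the union: the regions partially overlap (shared area 87.00 mm²), so the edge portions inside another operand are dropped and the merged outline is re-measured after clipping — boundary = 90.00 mm. Overall, the cross-section is a single solid region. Total boundary length (outer) = 90.00 mm.

90.00 mm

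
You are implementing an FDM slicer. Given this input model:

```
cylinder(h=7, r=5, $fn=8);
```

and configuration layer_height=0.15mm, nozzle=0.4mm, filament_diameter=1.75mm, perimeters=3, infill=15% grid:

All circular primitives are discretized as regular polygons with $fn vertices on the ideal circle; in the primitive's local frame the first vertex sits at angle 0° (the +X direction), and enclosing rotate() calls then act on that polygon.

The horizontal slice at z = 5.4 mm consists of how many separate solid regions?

1

At z = 5.4 mm: the r=5 cylinder gives a regular 8-gon of circumradius 5 (constant along its height). The result has 1 disconnected region.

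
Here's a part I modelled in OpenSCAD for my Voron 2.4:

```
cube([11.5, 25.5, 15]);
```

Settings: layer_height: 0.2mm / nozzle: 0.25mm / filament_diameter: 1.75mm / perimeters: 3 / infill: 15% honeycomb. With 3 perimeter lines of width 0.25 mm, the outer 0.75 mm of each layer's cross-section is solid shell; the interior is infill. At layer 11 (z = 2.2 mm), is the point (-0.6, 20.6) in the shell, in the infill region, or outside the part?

outside

At z = 2.2 mm: the cube (footprint 11.5×25.5) is included at this height. Overall, the cross-section is a single solid region. The nearest boundary edge runs (0.00, 25.50)→(0.00, 0.00); distance from the point to it = 0.60 mm. The point is not inside any of the regions above, so it lies outside the cross-section (0.60 mm from the nearest boundary).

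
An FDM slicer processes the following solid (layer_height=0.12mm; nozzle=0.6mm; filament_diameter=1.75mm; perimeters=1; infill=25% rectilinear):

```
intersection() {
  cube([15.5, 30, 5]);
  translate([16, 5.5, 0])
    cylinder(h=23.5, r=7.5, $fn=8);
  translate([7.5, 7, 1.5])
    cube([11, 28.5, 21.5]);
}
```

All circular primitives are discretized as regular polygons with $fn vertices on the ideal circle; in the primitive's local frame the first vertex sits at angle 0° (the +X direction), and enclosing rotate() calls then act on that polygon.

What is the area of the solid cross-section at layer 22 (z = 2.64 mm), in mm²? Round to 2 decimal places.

26.04 mm²

At z = 2.64 mm: the cube is present — its section is the full 15.5×30 rectangle (area 465.00 mm²); the r=7.5 cylinder at (16, 5.5) gives a regular 8-gon of circumradius 7.5 (constant along its height) (area = (8/2)·7.500²·sin(360°/8) = 159.10 mm²); the cube at (7.5, 7) (footprint 11×28.5) is included at this height (area 313.50 mm²); After intersecting: the r=7.5 cylinder at (16, 5.5) partially overlaps the 15.5×30 cube; clipping to the common part keeps 68.27 mm²; the 11×28.5 cube at (7.5, 7) partially overlaps the running intersection; clipping to the common part keeps 26.04 mm² — area = 26.04 mm². Overall, the cross-section is a single solid region. Net area = 26.04 mm².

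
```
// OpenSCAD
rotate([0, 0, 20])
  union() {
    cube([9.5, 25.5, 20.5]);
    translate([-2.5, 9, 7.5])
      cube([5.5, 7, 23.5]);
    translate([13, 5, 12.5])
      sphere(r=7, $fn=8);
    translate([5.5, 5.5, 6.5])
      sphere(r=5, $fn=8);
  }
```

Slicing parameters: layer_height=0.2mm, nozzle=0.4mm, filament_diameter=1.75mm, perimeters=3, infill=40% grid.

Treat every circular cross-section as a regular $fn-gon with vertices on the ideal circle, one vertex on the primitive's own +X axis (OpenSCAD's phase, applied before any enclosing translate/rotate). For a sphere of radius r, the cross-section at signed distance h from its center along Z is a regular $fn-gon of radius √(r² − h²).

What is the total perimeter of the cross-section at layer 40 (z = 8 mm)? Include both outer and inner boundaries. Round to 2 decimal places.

At z = 8 mm: the cube is present — its section is the full 9.5×25.5 rectangle (perimeter 70.00 mm); the 5.5×7 cube at (-2.5, 9) contributes its full rectangle (perimeter 25.00 mm); the r=7 sphere at (13, 5) slices to a regular 8-gon of circumradius 5.362 (√(r²−h²) with h=4.5 from center) (perimeter = 2·8·5.362·sin(180°/8) = 32.83 mm); the sphere at (5.5, 5.5): section is a regular 8-gon, circumradius = √(r²−h²) = √(5²−1.5²) = 4.770 (perimeter = 2·8·4.770·sin(180°/8) = 29.20 mm); Merging all regions: the regions partially overlap (shared area 93.55 mm²), so the edge portions inside another operand are dropped and the merged outline is re-measured after clipping — boundary = 91.17 mm; (whole slice rotated 20° about Z — lengths, areas and connectivity unchanged). Overall, the cross-section is a single solid region. Total boundary length (outer) = 91.17 mm.

91.17 mm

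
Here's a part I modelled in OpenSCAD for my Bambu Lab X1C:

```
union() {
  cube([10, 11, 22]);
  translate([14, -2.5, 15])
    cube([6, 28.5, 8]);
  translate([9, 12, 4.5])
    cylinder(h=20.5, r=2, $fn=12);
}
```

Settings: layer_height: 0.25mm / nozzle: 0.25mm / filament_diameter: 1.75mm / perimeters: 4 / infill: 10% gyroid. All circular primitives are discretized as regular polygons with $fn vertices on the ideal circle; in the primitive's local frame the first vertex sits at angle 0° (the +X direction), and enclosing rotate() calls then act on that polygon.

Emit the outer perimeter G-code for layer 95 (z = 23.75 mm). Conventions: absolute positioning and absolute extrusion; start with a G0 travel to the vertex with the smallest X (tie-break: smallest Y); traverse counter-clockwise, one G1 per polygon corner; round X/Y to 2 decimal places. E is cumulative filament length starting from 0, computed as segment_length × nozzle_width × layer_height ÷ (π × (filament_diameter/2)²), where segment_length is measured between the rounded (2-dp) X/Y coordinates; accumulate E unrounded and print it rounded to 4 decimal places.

At z = 23.75 mm: the cube does not reach this height (z outside [0, 22]); the cube at (14, -2.5) is not intersected at this z (z outside [15, 23]); the cylinder at (9, 12): section is a regular 12-gon, circumradius r=2; Merging all regions: only the r=2 cylinder at (9, 12) is present, so the union is just that shape — 1 connected region. The outline is a single polygon with 12 vertices. Extrusion per mm of travel: 0.25 × 0.25 / (π × 0.875²) = 0.025984. Accumulating E over each segment gives final E = 0.3226.

G0 X7.00 Y12.00 Z23.75
G1 X7.27 Y11.00 E0.0269
G1 X8.00 Y10.27 E0.0537
G1 X9.00 Y10.00 E0.0807
G1 X10.00 Y10.27 E0.1076
G1 X10.73 Y11.00 E0.1344
G1 X11.00 Y12.00 E0.1613
G1 X10.73 Y13.00 E0.1882
G1 X10.00 Y13.73 E0.2151
G1 X9.00 Y14.00 E0.2420
G1 X8.00 Y13.73 E0.2689
G1 X7.27 Y13.00 E0.2957
G1 X7.00 Y12.00 E0.3226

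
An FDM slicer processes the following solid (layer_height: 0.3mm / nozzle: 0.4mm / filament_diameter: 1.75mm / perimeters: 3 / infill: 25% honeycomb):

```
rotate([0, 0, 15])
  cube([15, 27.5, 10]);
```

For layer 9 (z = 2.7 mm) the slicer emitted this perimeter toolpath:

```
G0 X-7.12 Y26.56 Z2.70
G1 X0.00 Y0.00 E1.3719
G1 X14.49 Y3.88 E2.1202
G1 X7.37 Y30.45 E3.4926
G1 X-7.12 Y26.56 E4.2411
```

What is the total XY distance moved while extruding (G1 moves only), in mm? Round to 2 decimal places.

85.01 mm

Sum the Euclidean lengths of each G1 segment: total = 85.01 mm.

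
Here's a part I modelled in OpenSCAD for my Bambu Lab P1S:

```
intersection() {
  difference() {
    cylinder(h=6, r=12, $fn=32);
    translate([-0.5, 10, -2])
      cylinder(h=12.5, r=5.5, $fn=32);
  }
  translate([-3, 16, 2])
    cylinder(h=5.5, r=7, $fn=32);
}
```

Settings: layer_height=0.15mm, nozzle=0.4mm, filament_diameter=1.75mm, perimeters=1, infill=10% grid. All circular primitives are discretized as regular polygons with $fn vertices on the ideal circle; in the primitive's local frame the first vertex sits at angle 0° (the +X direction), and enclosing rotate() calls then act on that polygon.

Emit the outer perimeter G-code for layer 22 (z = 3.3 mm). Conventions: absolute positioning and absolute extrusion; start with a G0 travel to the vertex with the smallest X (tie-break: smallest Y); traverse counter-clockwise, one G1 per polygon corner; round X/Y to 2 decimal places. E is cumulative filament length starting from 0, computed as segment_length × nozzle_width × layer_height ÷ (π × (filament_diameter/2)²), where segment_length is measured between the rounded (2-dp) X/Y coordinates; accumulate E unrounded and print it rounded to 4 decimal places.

G0 X-6.59 Y10.02 Z3.30
G1 X-5.97 Y9.69 E0.0175
G1 X-6.00 Y10.00 E0.0253
G1 X-5.97 Y10.35 E0.0341
G1 X-6.59 Y10.02 E0.0516

At z = 3.3 mm: the cylinder: section is a regular 32-gon, circumradius r=12; the cylinder at (-0.5, 10): section is a regular 32-gon, circumradius r=5.5; After the difference (first − rest): starting from the r=12 cylinder, the r=5.5 cylinder at (-0.5, 10) partially overlaps it — only the 63.82 mm² overlap (of its 94.42 mm²) is removed, clipping the outline — 1 connected region; the cylinder at (-3, 16): section is a regular 32-gon, circumradius r=7; After intersecting: the r=7 cylinder at (-3, 16) partially overlaps the result so far; clipping to the common part keeps 0.20 mm² — 1 connected region. The outline is a single polygon with 4 vertices. Extrusion per mm of travel: 0.4 × 0.15 / (π × 0.875²) = 0.024945. Accumulating E over each segment gives final E = 0.0516.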